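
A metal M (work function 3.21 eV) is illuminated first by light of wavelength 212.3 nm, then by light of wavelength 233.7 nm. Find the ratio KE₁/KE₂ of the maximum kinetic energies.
1.2552

Using Einstein's equation: KE_max = hc/λ - φ

For λ₁ = 212.3 nm:
E₁ = hc/λ₁ = 5.8400 eV
KE₁ = E₁ - φ = 5.8400 - 3.21 = 2.6300 eV

For λ₂ = 233.7 nm:
E₂ = hc/λ₂ = 5.3053 eV
KE₂ = E₂ - φ = 5.3053 - 3.21 = 2.0953 eV

Ratio: KE₁/KE₂ = 2.6300/2.0953 = 1.2552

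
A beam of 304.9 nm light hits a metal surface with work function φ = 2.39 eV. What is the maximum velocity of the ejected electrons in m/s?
7.6791e+05 m/s

First, find the maximum kinetic energy:
E_photon = hc/λ = 4.0664 eV
KE_max = E_photon - φ = 4.0664 - 2.39 = 1.6764 eV

Convert to Joules: KE_max = 1.6764 × 1.602×10⁻¹⁹ J = 2.6859e-19 J

Then use KE = ½mv² to find velocity:
v = √(2·KE/m) = √(2 × 2.6859e-19 J / 9.109e-31 kg)
v = 7.6791e+05 m/s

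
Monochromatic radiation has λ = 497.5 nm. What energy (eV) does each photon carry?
2.4921 eV

Using E = hf = hc/λ:

E = hc/λ = (6.626×10⁻³⁴ J·s)(3×10⁸ m/s) / (497.5×10⁻⁹ m)
E = 2.4921 eV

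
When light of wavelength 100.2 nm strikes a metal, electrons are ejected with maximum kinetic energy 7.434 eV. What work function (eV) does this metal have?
4.94 eV

From Einstein's photoelectric equation: KE_max = hf - φ = hc/λ - φ

Rearranging for φ:
φ = hc/λ - KE_max

Calculate photon energy:
E_photon = hc/λ = 12.3737 eV

Therefore:
φ = 12.3737 - 7.434 = 4.94 eV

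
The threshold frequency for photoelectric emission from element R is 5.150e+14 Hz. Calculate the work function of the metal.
2.13 eV

At the threshold frequency, photon energy equals work function:
φ = hf₀

Calculating:
φ = (6.626×10⁻³⁴ J·s)(5.150e+14 Hz)
φ = 2.13 eV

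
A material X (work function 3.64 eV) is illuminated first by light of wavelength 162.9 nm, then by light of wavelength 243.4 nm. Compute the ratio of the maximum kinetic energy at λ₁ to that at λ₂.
2.7314

Using Einstein's equation: KE_max = hc/λ - φ

For λ₁ = 162.9 nm:
E₁ = hc/λ₁ = 7.6111 eV
KE₁ = E₁ - φ = 7.6111 - 3.64 = 3.9711 eV

For λ₂ = 243.4 nm:
E₂ = hc/λ₂ = 5.0938 eV
KE₂ = E₂ - φ = 5.0938 - 3.64 = 1.4538 eV

Ratio: KE₁/KE₂ = 3.9711/1.4538 = 2.7314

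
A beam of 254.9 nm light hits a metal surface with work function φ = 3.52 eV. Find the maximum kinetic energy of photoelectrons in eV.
1.3440 eV

Using Einstein's photoelectric equation: KE_max = hf - φ = hc/λ - φ

First, calculate the photon energy:
E_photon = hc/λ = (6.626×10⁻³⁴ J·s)(3×10⁸ m/s) / (254.9×10⁻⁹ m)
E_photon = 4.8640 eV

Then, the maximum kinetic energy:
KE_max = E_photon - φ = 4.8640 eV - 3.52 eV = 1.3440 eV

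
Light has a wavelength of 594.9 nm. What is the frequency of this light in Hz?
5.0394e+14 Hz

Using the wave equation: c = fλ

Solving for frequency:
f = c/λ = (3×10⁸ m/s) / (594.9×10⁻⁹ m)
f = 5.0394e+14 Hz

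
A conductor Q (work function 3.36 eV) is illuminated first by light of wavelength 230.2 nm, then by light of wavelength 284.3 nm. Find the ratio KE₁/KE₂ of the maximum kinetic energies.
2.0238

Using Einstein's equation: KE_max = hc/λ - φ

For λ₁ = 230.2 nm:
E₁ = hc/λ₁ = 5.3859 eV
KE₁ = E₁ - φ = 5.3859 - 3.36 = 2.0259 eV

For λ₂ = 284.3 nm:
E₂ = hc/λ₂ = 4.3610 eV
KE₂ = E₂ - φ = 4.3610 - 3.36 = 1.0010 eV

Ratio: KE₁/KE₂ = 2.0259/1.0010 = 2.0238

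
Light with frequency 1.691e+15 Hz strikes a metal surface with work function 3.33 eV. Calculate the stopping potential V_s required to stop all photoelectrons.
3.6634 V

The stopping potential V_s satisfies: eV_s = KE_max

First, find KE_max using Einstein's equation:
E_photon = hf = (6.626×10⁻³⁴ J·s)(1.691e+15 Hz) = 6.9934 eV
KE_max = E_photon - φ = 6.9934 - 3.33 = 3.6634 eV

Since eV_s = KE_max:
V_s = KE_max/e = 3.6634 V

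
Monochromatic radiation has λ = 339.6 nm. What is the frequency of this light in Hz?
8.8278e+14 Hz

Using the wave equation: c = fλ

Solving for frequency:
f = c/λ = (3×10⁸ m/s) / (339.6×10⁻⁹ m)
f = 8.8278e+14 Hz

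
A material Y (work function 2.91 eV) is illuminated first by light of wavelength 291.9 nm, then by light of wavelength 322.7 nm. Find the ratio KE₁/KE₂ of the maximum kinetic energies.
1.4349

Using Einstein's equation: KE_max = hc/λ - φ

For λ₁ = 291.9 nm:
E₁ = hc/λ₁ = 4.2475 eV
KE₁ = E₁ - φ = 4.2475 - 2.91 = 1.3375 eV

For λ₂ = 322.7 nm:
E₂ = hc/λ₂ = 3.8421 eV
KE₂ = E₂ - φ = 3.8421 - 2.91 = 0.9321 eV

Ratio: KE₁/KE₂ = 1.3375/0.9321 = 1.4349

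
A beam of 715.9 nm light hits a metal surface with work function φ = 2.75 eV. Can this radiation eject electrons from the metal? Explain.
No

For photoemission, the photon energy must exceed the work function.

Photon energy: E = hc/λ = 1.7319 eV
Work function: φ = 2.75 eV

Since E_photon (1.7319 eV) < φ (2.75 eV), photoemission will NOT occur.
The threshold wavelength is λ₀ = hc/φ = 450.9 nm.
Since 715.9 nm > 450.9 nm, the photons lack sufficient energy.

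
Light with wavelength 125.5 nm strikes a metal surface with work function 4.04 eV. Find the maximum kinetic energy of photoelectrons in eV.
5.8392 eV

Using Einstein's photoelectric equation: KE_max = hf - φ = hc/λ - φ

First, calculate the photon energy:
E_photon = hc/λ = (6.626×10⁻³⁴ J·s)(3×10⁸ m/s) / (125.5×10⁻⁹ m)
E_photon = 9.8792 eV

Then, the maximum kinetic energy:
KE_max = E_photon - φ = 9.8792 eV - 4.04 eV = 5.8392 eV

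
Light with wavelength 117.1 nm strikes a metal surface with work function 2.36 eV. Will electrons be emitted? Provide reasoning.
Yes

For photoemission, the photon energy must exceed the work function.

Photon energy: E = hc/λ = 10.5879 eV
Work function: φ = 2.36 eV

Since E_photon (10.5879 eV) > φ (2.36 eV), photoemission WILL occur.
The threshold wavelength is λ₀ = hc/φ = 525.4 nm.
Since 117.1 nm < 525.4 nm, the light has sufficient energy.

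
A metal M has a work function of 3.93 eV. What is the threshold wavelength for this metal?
315.48 nm

The threshold wavelength is when the photon energy equals the work function:
hc/λ₀ = φ

Solving for λ₀:
λ₀ = hc/φ = (6.626×10⁻³⁴ J·s)(3×10⁸ m/s) / (3.93 eV × 1.602×10⁻¹⁹ J/eV)
λ₀ = 315.48 nm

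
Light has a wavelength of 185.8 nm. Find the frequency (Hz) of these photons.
1.6135e+15 Hz

Using the wave equation: c = fλ

Solving for frequency:
f = c/λ = (3×10⁸ m/s) / (185.8×10⁻⁹ m)
f = 1.6135e+15 Hz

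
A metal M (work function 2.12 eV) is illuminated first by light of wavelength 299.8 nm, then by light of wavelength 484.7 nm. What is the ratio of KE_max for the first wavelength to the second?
4.6022

Using Einstein's equation: KE_max = hc/λ - φ

For λ₁ = 299.8 nm:
E₁ = hc/λ₁ = 4.1356 eV
KE₁ = E₁ - φ = 4.1356 - 2.12 = 2.0156 eV

For λ₂ = 484.7 nm:
E₂ = hc/λ₂ = 2.5580 eV
KE₂ = E₂ - φ = 2.5580 - 2.12 = 0.4380 eV

Ratio: KE₁/KE₂ = 2.0156/0.4380 = 4.6022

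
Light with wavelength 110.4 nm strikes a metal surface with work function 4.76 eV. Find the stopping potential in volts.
6.4705 V

The stopping potential V_s satisfies: eV_s = KE_max

First, find KE_max using Einstein's equation:
E_photon = hc/λ = 11.2305 eV
KE_max = E_photon - φ = 11.2305 - 4.76 = 6.4705 eV

Since eV_s = KE_max:
V_s = KE_max/e = 6.4705 V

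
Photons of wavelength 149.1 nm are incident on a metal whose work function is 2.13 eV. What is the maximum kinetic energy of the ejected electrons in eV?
6.1855 eV

Using Einstein's photoelectric equation: KE_max = hf - φ = hc/λ - φ

First, calculate the photon energy:
E_photon = hc/λ = (6.626×10⁻³⁴ J·s)(3×10⁸ m/s) / (149.1×10⁻⁹ m)
E_photon = 8.3155 eV

Then, the maximum kinetic energy:
KE_max = E_photon - φ = 8.3155 eV - 2.13 eV = 6.1855 eV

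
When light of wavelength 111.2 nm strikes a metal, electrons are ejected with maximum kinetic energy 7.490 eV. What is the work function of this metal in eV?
3.66 eV

From Einstein's photoelectric equation: KE_max = hf - φ = hc/λ - φ

Rearranging for φ:
φ = hc/λ - KE_max

Calculate photon energy:
E_photon = hc/λ = 11.1497 eV

Therefore:
φ = 11.1497 - 7.490 = 3.66 eV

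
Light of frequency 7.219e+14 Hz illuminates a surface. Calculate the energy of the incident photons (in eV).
2.9855 eV

Using E = hf:

E = hf = (6.626×10⁻³⁴ J·s)(7.219e+14 Hz)
E = 2.9855 eV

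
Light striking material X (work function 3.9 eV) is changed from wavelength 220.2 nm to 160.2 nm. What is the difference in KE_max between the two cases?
2.1088 eV

Using Einstein's equation: KE_max = hc/λ - φ

For λ₁ = 220.2 nm:
KE₁ = hc/λ₁ - φ = 5.6305 - 3.9 = 1.7305 eV

For λ₂ = 160.2 nm:
KE₂ = hc/λ₂ - φ = 7.7393 - 3.9 = 3.8393 eV

Change in KE:
ΔKE = KE₂ - KE₁ = 3.8393 - 1.7305 = 2.1088 eV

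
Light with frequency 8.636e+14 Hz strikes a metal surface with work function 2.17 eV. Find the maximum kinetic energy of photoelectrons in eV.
1.4016 eV

Using Einstein's photoelectric equation: KE_max = hf - φ

First, calculate the photon energy:
E_photon = hf = (6.626×10⁻³⁴ J·s)(8.636e+14 Hz)
E_photon = 3.5716 eV

Then, the maximum kinetic energy:
KE_max = E_photon - φ = 3.5716 eV - 2.17 eV = 1.4016 eV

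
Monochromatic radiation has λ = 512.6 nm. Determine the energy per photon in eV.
2.4187 eV

Using E = hf = hc/λ:

E = hc/λ = (6.626×10⁻³⁴ J·s)(3×10⁸ m/s) / (512.6×10⁻⁹ m)
E = 2.4187 eV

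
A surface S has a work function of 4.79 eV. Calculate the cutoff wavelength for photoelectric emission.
258.84 nm

The threshold wavelength is when the photon energy equals the work function:
hc/λ₀ = φ

Solving for λ₀:
λ₀ = hc/φ = (6.626×10⁻³⁴ J·s)(3×10⁸ m/s) / (4.79 eV × 1.602×10⁻¹⁹ J/eV)
λ₀ = 258.84 nm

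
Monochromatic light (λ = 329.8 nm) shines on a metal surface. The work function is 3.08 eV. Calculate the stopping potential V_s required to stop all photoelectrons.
0.6794 V

The stopping potential V_s satisfies: eV_s = KE_max

First, find KE_max using Einstein's equation:
E_photon = hc/λ = 3.7594 eV
KE_max = E_photon - φ = 3.7594 - 3.08 = 0.6794 eV

Since eV_s = KE_max:
V_s = KE_max/e = 0.6794 V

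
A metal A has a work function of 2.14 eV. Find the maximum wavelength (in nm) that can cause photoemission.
579.37 nm

The threshold wavelength is when the photon energy equals the work function:
hc/λ₀ = φ

Solving for λ₀:
λ₀ = hc/φ = (6.626×10⁻³⁴ J·s)(3×10⁸ m/s) / (2.14 eV × 1.602×10⁻¹⁹ J/eV)
λ₀ = 579.37 nm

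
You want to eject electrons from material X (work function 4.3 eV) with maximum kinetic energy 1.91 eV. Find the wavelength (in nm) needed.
199.65 nm

From Einstein's equation: KE_max = hc/λ - φ

Rearranging for λ:
hc/λ = KE_max + φ
λ = hc/(KE_max + φ)

Required photon energy:
E_photon = KE_max + φ = 1.91 + 4.3 = 6.21 eV

Required wavelength:
λ = hc/E_photon = (6.626×10⁻³⁴)(3×10⁸) / (6.21 × 1.602×10⁻¹⁹)
λ = 199.65 nm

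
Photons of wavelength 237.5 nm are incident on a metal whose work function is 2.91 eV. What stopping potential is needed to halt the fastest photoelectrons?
2.3104 V

The stopping potential V_s satisfies: eV_s = KE_max

First, find KE_max using Einstein's equation:
E_photon = hc/λ = 5.2204 eV
KE_max = E_photon - φ = 5.2204 - 2.91 = 2.3104 eV

Since eV_s = KE_max:
V_s = KE_max/e = 2.3104 V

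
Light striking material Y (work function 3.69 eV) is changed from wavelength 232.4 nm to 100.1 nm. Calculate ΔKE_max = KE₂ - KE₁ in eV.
7.0511 eV

Using Einstein's equation: KE_max = hc/λ - φ

For λ₁ = 232.4 nm:
KE₁ = hc/λ₁ - φ = 5.3349 - 3.69 = 1.6449 eV

For λ₂ = 100.1 nm:
KE₂ = hc/λ₂ - φ = 12.3860 - 3.69 = 8.6960 eV

Change in KE:
ΔKE = KE₂ - KE₁ = 8.6960 - 1.6449 = 7.0511 eV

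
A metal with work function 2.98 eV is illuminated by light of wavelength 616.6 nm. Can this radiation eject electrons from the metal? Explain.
No

For photoemission, the photon energy must exceed the work function.

Photon energy: E = hc/λ = 2.0108 eV
Work function: φ = 2.98 eV

Since E_photon (2.0108 eV) < φ (2.98 eV), photoemission will NOT occur.
The threshold wavelength is λ₀ = hc/φ = 416.1 nm.
Since 616.6 nm > 416.1 nm, the photons lack sufficient energy.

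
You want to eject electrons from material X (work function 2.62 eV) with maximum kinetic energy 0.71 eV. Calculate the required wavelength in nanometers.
372.32 nm

From Einstein's equation: KE_max = hc/λ - φ

Rearranging for λ:
hc/λ = KE_max + φ
λ = hc/(KE_max + φ)

Required photon energy:
E_photon = KE_max + φ = 0.71 + 2.62 = 3.33 eV

Required wavelength:
λ = hc/E_photon = (6.626×10⁻³⁴)(3×10⁸) / (3.33 × 1.602×10⁻¹⁹)
λ = 372.32 nm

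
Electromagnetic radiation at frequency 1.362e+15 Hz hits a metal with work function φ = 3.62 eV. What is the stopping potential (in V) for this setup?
2.0128 V

The stopping potential V_s satisfies: eV_s = KE_max

First, find KE_max using Einstein's equation:
E_photon = hf = (6.626×10⁻³⁴ J·s)(1.362e+15 Hz) = 5.6328 eV
KE_max = E_photon - φ = 5.6328 - 3.62 = 2.0128 eV

Since eV_s = KE_max:
V_s = KE_max/e = 2.0128 V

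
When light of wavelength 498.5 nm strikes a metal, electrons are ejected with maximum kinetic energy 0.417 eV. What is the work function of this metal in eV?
2.07 eV

From Einstein's photoelectric equation: KE_max = hf - φ = hc/λ - φ

Rearranging for φ:
φ = hc/λ - KE_max

Calculate photon energy:
E_photon = hc/λ = 2.4871 eV

Therefore:
φ = 2.4871 - 0.417 = 2.07 eV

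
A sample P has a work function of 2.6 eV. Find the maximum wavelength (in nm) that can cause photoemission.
476.86 nm

The threshold wavelength is when the photon energy equals the work function:
hc/λ₀ = φ

Solving for λ₀:
λ₀ = hc/φ = (6.626×10⁻³⁴ J·s)(3×10⁸ m/s) / (2.6 eV × 1.602×10⁻¹⁹ J/eV)
λ₀ = 476.86 nm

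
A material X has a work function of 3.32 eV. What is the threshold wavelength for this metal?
373.45 nm

The threshold wavelength is when the photon energy equals the work function:
hc/λ₀ = φ

Solving for λ₀:
λ₀ = hc/φ = (6.626×10⁻³⁴ J·s)(3×10⁸ m/s) / (3.32 eV × 1.602×10⁻¹⁹ J/eV)
λ₀ = 373.45 nm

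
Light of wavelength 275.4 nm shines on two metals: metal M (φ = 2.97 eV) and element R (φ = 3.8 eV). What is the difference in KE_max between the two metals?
0.8300 eV

Using KE_max = hc/λ - φ for each metal:

Photon energy: E = hc/λ = 4.5020 eV

For metal M (φ₁ = 2.97 eV):
KE₁ = E - φ₁ = 4.5020 - 2.97 = 1.5320 eV

For element R (φ₂ = 3.8 eV):
KE₂ = E - φ₂ = 4.5020 - 3.8 = 0.7020 eV

Difference:
ΔKE = KE₁ - KE₂ = 1.5320 - 0.7020 = 0.8300 eV

Note: The difference equals the difference in work functions: 3.8 - 2.97 = 0.83 eV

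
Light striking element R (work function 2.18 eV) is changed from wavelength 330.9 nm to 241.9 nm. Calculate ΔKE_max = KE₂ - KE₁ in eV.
1.3786 eV

Using Einstein's equation: KE_max = hc/λ - φ

For λ₁ = 330.9 nm:
KE₁ = hc/λ₁ - φ = 3.7469 - 2.18 = 1.5669 eV

For λ₂ = 241.9 nm:
KE₂ = hc/λ₂ - φ = 5.1254 - 2.18 = 2.9454 eV

Change in KE:
ΔKE = KE₂ - KE₁ = 2.9454 - 1.5669 = 1.3786 eV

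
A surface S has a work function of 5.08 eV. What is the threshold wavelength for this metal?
244.06 nm

The threshold wavelength is when the photon energy equals the work function:
hc/λ₀ = φ

Solving for λ₀:
λ₀ = hc/φ = (6.626×10⁻³⁴ J·s)(3×10⁸ m/s) / (5.08 eV × 1.602×10⁻¹⁹ J/eV)
λ₀ = 244.06 nm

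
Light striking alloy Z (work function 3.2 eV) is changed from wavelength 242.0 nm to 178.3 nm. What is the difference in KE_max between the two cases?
1.8304 eV

Using Einstein's equation: KE_max = hc/λ - φ

For λ₁ = 242.0 nm:
KE₁ = hc/λ₁ - φ = 5.1233 - 3.2 = 1.9233 eV

For λ₂ = 178.3 nm:
KE₂ = hc/λ₂ - φ = 6.9537 - 3.2 = 3.7537 eV

Change in KE:
ΔKE = KE₂ - KE₁ = 3.7537 - 1.9233 = 1.8304 eV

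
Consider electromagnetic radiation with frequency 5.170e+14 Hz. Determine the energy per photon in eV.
2.1381 eV

Using E = hf:

E = hf = (6.626×10⁻³⁴ J·s)(5.170e+14 Hz)
E = 2.1381 eV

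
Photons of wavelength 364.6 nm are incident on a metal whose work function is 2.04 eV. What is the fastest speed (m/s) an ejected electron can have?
6.9180e+05 m/s

First, find the maximum kinetic energy:
E_photon = hc/λ = 3.4006 eV
KE_max = E_photon - φ = 3.4006 - 2.04 = 1.3606 eV

Convert to Joules: KE_max = 1.3606 × 1.602×10⁻¹⁹ J = 2.1798e-19 J

Then use KE = ½mv² to find velocity:
v = √(2·KE/m) = √(2 × 2.1798e-19 J / 9.109e-31 kg)
v = 6.9180e+05 m/s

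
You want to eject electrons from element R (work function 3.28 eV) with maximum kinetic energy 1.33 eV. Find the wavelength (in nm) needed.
268.95 nm

From Einstein's equation: KE_max = hc/λ - φ

Rearranging for λ:
hc/λ = KE_max + φ
λ = hc/(KE_max + φ)

Required photon energy:
E_photon = KE_max + φ = 1.33 + 3.28 = 4.61 eV

Required wavelength:
λ = hc/E_photon = (6.626×10⁻³⁴)(3×10⁸) / (4.61 × 1.602×10⁻¹⁹)
λ = 268.95 nm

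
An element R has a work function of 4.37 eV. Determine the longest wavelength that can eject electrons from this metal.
283.72 nm

The threshold wavelength is when the photon energy equals the work function:
hc/λ₀ = φ

Solving for λ₀:
λ₀ = hc/φ = (6.626×10⁻³⁴ J·s)(3×10⁸ m/s) / (4.37 eV × 1.602×10⁻¹⁹ J/eV)
λ₀ = 283.72 nm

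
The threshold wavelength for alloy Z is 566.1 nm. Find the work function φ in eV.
2.19 eV

At the threshold wavelength, photon energy equals work function:
φ = hc/λ₀

Calculating:
φ = (6.626×10⁻³⁴ J·s)(3×10⁸ m/s) / (566.1×10⁻⁹ m)
φ = 2.19 eV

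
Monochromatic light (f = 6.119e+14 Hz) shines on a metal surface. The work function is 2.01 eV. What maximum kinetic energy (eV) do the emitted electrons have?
0.5206 eV

Using Einstein's photoelectric equation: KE_max = hf - φ

First, calculate the photon energy:
E_photon = hf = (6.626×10⁻³⁴ J·s)(6.119e+14 Hz)
E_photon = 2.5306 eV

Then, the maximum kinetic energy:
KE_max = E_photon - φ = 2.5306 eV - 2.01 eV = 0.5206 eV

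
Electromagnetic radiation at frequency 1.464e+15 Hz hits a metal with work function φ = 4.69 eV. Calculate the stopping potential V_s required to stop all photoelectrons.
1.3646 V

The stopping potential V_s satisfies: eV_s = KE_max

First, find KE_max using Einstein's equation:
E_photon = hf = (6.626×10⁻³⁴ J·s)(1.464e+15 Hz) = 6.0546 eV
KE_max = E_photon - φ = 6.0546 - 4.69 = 1.3646 eV

Since eV_s = KE_max:
V_s = KE_max/e = 1.3646 V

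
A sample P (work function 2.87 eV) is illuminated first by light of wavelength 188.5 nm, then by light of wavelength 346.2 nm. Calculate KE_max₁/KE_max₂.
5.2122

Using Einstein's equation: KE_max = hc/λ - φ

For λ₁ = 188.5 nm:
E₁ = hc/λ₁ = 6.5774 eV
KE₁ = E₁ - φ = 6.5774 - 2.87 = 3.7074 eV

For λ₂ = 346.2 nm:
E₂ = hc/λ₂ = 3.5813 eV
KE₂ = E₂ - φ = 3.5813 - 2.87 = 0.7113 eV

Ratio: KE₁/KE₂ = 3.7074/0.7113 = 5.2122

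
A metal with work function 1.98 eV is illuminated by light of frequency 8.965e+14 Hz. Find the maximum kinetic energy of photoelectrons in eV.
1.7276 eV

Using Einstein's photoelectric equation: KE_max = hf - φ

First, calculate the photon energy:
E_photon = hf = (6.626×10⁻³⁴ J·s)(8.965e+14 Hz)
E_photon = 3.7076 eV

Then, the maximum kinetic energy:
KE_max = E_photon - φ = 3.7076 eV - 1.98 eV = 1.7276 eV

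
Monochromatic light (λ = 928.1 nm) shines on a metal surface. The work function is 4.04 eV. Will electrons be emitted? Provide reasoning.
No

For photoemission, the photon energy must exceed the work function.

Photon energy: E = hc/λ = 1.3359 eV
Work function: φ = 4.04 eV

Since E_photon (1.3359 eV) < φ (4.04 eV), photoemission will NOT occur.
The threshold wavelength is λ₀ = hc/φ = 306.9 nm.
Since 928.1 nm > 306.9 nm, the photons lack sufficient energy.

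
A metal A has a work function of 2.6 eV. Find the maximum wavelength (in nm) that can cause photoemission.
476.86 nm

The threshold wavelength is when the photon energy equals the work function:
hc/λ₀ = φ

Solving for λ₀:
λ₀ = hc/φ = (6.626×10⁻³⁴ J·s)(3×10⁸ m/s) / (2.6 eV × 1.602×10⁻¹⁹ J/eV)
λ₀ = 476.86 nm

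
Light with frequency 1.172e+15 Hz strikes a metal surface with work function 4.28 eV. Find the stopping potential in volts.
0.5670 V

The stopping potential V_s satisfies: eV_s = KE_max

First, find KE_max using Einstein's equation:
E_photon = hf = (6.626×10⁻³⁴ J·s)(1.172e+15 Hz) = 4.8470 eV
KE_max = E_photon - φ = 4.8470 - 4.28 = 0.5670 eV

Since eV_s = KE_max:
V_s = KE_max/e = 0.5670 V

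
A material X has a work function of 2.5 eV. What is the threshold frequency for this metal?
6.0450e+14 Hz

The threshold frequency is when the photon energy equals the work function:
hf₀ = φ

Solving for f₀:
f₀ = φ/h = (2.5 eV × 1.602×10⁻¹⁹ J/eV) / (6.626×10⁻³⁴ J·s)
f₀ = 6.0450e+14 Hz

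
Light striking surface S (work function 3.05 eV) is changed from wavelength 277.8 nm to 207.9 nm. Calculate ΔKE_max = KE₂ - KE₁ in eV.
1.5006 eV

Using Einstein's equation: KE_max = hc/λ - φ

For λ₁ = 277.8 nm:
KE₁ = hc/λ₁ - φ = 4.4631 - 3.05 = 1.4131 eV

For λ₂ = 207.9 nm:
KE₂ = hc/λ₂ - φ = 5.9636 - 3.05 = 2.9136 eV

Change in KE:
ΔKE = KE₂ - KE₁ = 2.9136 - 1.4131 = 1.5006 eV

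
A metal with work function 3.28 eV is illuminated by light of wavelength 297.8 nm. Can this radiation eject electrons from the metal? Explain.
Yes

For photoemission, the photon energy must exceed the work function.

Photon energy: E = hc/λ = 4.1633 eV
Work function: φ = 3.28 eV

Since E_photon (4.1633 eV) > φ (3.28 eV), photoemission WILL occur.
The threshold wavelength is λ₀ = hc/φ = 378.0 nm.
Since 297.8 nm < 378.0 nm, the light has sufficient energy.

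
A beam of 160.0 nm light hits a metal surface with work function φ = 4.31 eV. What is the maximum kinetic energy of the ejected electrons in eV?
3.4390 eV

Using Einstein's photoelectric equation: KE_max = hf - φ = hc/λ - φ

First, calculate the photon energy:
E_photon = hc/λ = (6.626×10⁻³⁴ J·s)(3×10⁸ m/s) / (160.0×10⁻⁹ m)
E_photon = 7.7490 eV

Then, the maximum kinetic energy:
KE_max = E_photon - φ = 7.7490 eV - 4.31 eV = 3.4390 eV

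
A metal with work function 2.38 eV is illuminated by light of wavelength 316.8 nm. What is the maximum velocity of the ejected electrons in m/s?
7.3449e+05 m/s

First, find the maximum kinetic energy:
E_photon = hc/λ = 3.9136 eV
KE_max = E_photon - φ = 3.9136 - 2.38 = 1.5336 eV

Convert to Joules: KE_max = 1.5336 × 1.602×10⁻¹⁹ J = 2.4572e-19 J

Then use KE = ½mv² to find velocity:
v = √(2·KE/m) = √(2 × 2.4572e-19 J / 9.109e-31 kg)
v = 7.3449e+05 m/s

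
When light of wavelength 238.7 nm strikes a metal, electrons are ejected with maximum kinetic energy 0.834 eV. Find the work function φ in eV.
4.36 eV

From Einstein's photoelectric equation: KE_max = hf - φ = hc/λ - φ

Rearranging for φ:
φ = hc/λ - KE_max

Calculate photon energy:
E_photon = hc/λ = 5.1941 eV

Therefore:
φ = 5.1941 - 0.834 = 4.36 eV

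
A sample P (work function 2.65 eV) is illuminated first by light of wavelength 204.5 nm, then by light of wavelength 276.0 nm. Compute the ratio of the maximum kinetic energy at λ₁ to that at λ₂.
1.8526

Using Einstein's equation: KE_max = hc/λ - φ

For λ₁ = 204.5 nm:
E₁ = hc/λ₁ = 6.0628 eV
KE₁ = E₁ - φ = 6.0628 - 2.65 = 3.4128 eV

For λ₂ = 276.0 nm:
E₂ = hc/λ₂ = 4.4922 eV
KE₂ = E₂ - φ = 4.4922 - 2.65 = 1.8422 eV

Ratio: KE₁/KE₂ = 3.4128/1.8422 = 1.8526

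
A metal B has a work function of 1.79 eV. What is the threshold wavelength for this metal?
692.65 nm

The threshold wavelength is when the photon energy equals the work function:
hc/λ₀ = φ

Solving for λ₀:
λ₀ = hc/φ = (6.626×10⁻³⁴ J·s)(3×10⁸ m/s) / (1.79 eV × 1.602×10⁻¹⁹ J/eV)
λ₀ = 692.65 nm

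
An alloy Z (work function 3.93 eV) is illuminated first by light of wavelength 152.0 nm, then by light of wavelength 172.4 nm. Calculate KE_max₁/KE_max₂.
1.2959

Using Einstein's equation: KE_max = hc/λ - φ

For λ₁ = 152.0 nm:
E₁ = hc/λ₁ = 8.1569 eV
KE₁ = E₁ - φ = 8.1569 - 3.93 = 4.2269 eV

For λ₂ = 172.4 nm:
E₂ = hc/λ₂ = 7.1917 eV
KE₂ = E₂ - φ = 7.1917 - 3.93 = 3.2617 eV

Ratio: KE₁/KE₂ = 4.2269/3.2617 = 1.2959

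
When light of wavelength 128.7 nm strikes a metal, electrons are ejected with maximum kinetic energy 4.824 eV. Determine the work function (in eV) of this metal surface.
4.81 eV

From Einstein's photoelectric equation: KE_max = hf - φ = hc/λ - φ

Rearranging for φ:
φ = hc/λ - KE_max

Calculate photon energy:
E_photon = hc/λ = 9.6336 eV

Therefore:
φ = 9.6336 - 4.824 = 4.81 eV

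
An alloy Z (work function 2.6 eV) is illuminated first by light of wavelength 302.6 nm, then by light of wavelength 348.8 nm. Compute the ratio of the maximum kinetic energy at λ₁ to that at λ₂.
1.5685

Using Einstein's equation: KE_max = hc/λ - φ

For λ₁ = 302.6 nm:
E₁ = hc/λ₁ = 4.0973 eV
KE₁ = E₁ - φ = 4.0973 - 2.6 = 1.4973 eV

For λ₂ = 348.8 nm:
E₂ = hc/λ₂ = 3.5546 eV
KE₂ = E₂ - φ = 3.5546 - 2.6 = 0.9546 eV

Ratio: KE₁/KE₂ = 1.4973/0.9546 = 1.5685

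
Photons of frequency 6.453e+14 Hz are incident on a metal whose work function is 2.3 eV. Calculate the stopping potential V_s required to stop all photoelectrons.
0.3687 V

The stopping potential V_s satisfies: eV_s = KE_max

First, find KE_max using Einstein's equation:
E_photon = hf = (6.626×10⁻³⁴ J·s)(6.453e+14 Hz) = 2.6687 eV
KE_max = E_photon - φ = 2.6687 - 2.3 = 0.3687 eV

Since eV_s = KE_max:
V_s = KE_max/e = 0.3687 V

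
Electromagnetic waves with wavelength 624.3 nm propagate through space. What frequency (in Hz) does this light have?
4.8021e+14 Hz

Using the wave equation: c = fλ

Solving for frequency:
f = c/λ = (3×10⁸ m/s) / (624.3×10⁻⁹ m)
f = 4.8021e+14 Hz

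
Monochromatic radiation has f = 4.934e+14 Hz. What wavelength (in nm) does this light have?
607.61 nm

Using the wave equation: c = fλ

Solving for wavelength:
λ = c/f = (3×10⁸ m/s) / (4.934e+14 Hz)
λ = 607.61 nm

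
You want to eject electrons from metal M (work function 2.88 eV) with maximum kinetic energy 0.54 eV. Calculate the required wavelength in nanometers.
362.53 nm

From Einstein's equation: KE_max = hc/λ - φ

Rearranging for λ:
hc/λ = KE_max + φ
λ = hc/(KE_max + φ)

Required photon energy:
E_photon = KE_max + φ = 0.54 + 2.88 = 3.42 eV

Required wavelength:
λ = hc/E_photon = (6.626×10⁻³⁴)(3×10⁸) / (3.42 × 1.602×10⁻¹⁹)
λ = 362.53 nm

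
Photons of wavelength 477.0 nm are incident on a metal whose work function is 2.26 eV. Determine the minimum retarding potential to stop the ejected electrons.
0.3392 V

The stopping potential V_s satisfies: eV_s = KE_max

First, find KE_max using Einstein's equation:
E_photon = hc/λ = 2.5992 eV
KE_max = E_photon - φ = 2.5992 - 2.26 = 0.3392 eV

Since eV_s = KE_max:
V_s = KE_max/e = 0.3392 V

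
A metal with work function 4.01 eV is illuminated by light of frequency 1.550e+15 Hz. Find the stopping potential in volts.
2.4003 V

The stopping potential V_s satisfies: eV_s = KE_max

First, find KE_max using Einstein's equation:
E_photon = hf = (6.626×10⁻³⁴ J·s)(1.550e+15 Hz) = 6.4103 eV
KE_max = E_photon - φ = 6.4103 - 4.01 = 2.4003 eV

Since eV_s = KE_max:
V_s = KE_max/e = 2.4003 V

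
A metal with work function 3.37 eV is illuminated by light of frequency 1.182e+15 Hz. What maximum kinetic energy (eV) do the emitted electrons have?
1.5184 eV

Using Einstein's photoelectric equation: KE_max = hf - φ

First, calculate the photon energy:
E_photon = hf = (6.626×10⁻³⁴ J·s)(1.182e+15 Hz)
E_photon = 4.8884 eV

Then, the maximum kinetic energy:
KE_max = E_photon - φ = 4.8884 eV - 3.37 eV = 1.5184 eV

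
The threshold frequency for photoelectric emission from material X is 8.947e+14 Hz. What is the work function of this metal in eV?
3.70 eV

At the threshold frequency, photon energy equals work function:
φ = hf₀

Calculating:
φ = (6.626×10⁻³⁴ J·s)(8.947e+14 Hz)
φ = 3.70 eV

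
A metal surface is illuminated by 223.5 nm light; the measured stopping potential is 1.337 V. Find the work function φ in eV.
4.21 eV

The stopping potential gives the maximum kinetic energy: KE_max = eV_s = 1.337 eV

From Einstein's photoelectric equation: KE_max = hc/λ - φ
Rearranging: φ = hc/λ - KE_max

Calculate photon energy:
E_photon = hc/λ = (6.626×10⁻³⁴ J·s)(3×10⁸ m/s) / (223.5×10⁻⁹ m) = 5.5474 eV

Therefore:
φ = 5.5474 - 1.337 = 4.21 eV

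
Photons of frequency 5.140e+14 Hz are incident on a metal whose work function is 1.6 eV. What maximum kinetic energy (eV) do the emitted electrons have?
0.5257 eV

Using Einstein's photoelectric equation: KE_max = hf - φ

First, calculate the photon energy:
E_photon = hf = (6.626×10⁻³⁴ J·s)(5.140e+14 Hz)
E_photon = 2.1257 eV

Then, the maximum kinetic energy:
KE_max = E_photon - φ = 2.1257 eV - 1.6 eV = 0.5257 eV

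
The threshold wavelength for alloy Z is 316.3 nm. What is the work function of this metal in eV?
3.92 eV

At the threshold wavelength, photon energy equals work function:
φ = hc/λ₀

Calculating:
φ = (6.626×10⁻³⁴ J·s)(3×10⁸ m/s) / (316.3×10⁻⁹ m)
φ = 3.92 eV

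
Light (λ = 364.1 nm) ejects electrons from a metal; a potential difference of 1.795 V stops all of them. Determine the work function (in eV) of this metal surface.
1.61 eV

The stopping potential gives the maximum kinetic energy: KE_max = eV_s = 1.795 eV

From Einstein's photoelectric equation: KE_max = hc/λ - φ
Rearranging: φ = hc/λ - KE_max

Calculate photon energy:
E_photon = hc/λ = (6.626×10⁻³⁴ J·s)(3×10⁸ m/s) / (364.1×10⁻⁹ m) = 3.4052 eV

Therefore:
φ = 3.4052 - 1.795 = 1.61 eV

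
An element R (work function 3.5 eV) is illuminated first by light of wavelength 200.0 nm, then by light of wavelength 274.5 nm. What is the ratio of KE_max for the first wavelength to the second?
2.6548

Using Einstein's equation: KE_max = hc/λ - φ

For λ₁ = 200.0 nm:
E₁ = hc/λ₁ = 6.1992 eV
KE₁ = E₁ - φ = 6.1992 - 3.5 = 2.6992 eV

For λ₂ = 274.5 nm:
E₂ = hc/λ₂ = 4.5167 eV
KE₂ = E₂ - φ = 4.5167 - 3.5 = 1.0167 eV

Ratio: KE₁/KE₂ = 2.6992/1.0167 = 2.6548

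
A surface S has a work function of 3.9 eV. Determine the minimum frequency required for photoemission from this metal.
9.4302e+14 Hz

The threshold frequency is when the photon energy equals the work function:
hf₀ = φ

Solving for f₀:
f₀ = φ/h = (3.9 eV × 1.602×10⁻¹⁹ J/eV) / (6.626×10⁻³⁴ J·s)
f₀ = 9.4302e+14 Hz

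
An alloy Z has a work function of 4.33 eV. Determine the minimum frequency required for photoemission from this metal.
1.0470e+15 Hz

The threshold frequency is when the photon energy equals the work function:
hf₀ = φ

Solving for f₀:
f₀ = φ/h = (4.33 eV × 1.602×10⁻¹⁹ J/eV) / (6.626×10⁻³⁴ J·s)
f₀ = 1.0470e+15 Hz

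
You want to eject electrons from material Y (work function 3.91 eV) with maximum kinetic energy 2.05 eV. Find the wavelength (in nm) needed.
208.03 nm

From Einstein's equation: KE_max = hc/λ - φ

Rearranging for λ:
hc/λ = KE_max + φ
λ = hc/(KE_max + φ)

Required photon energy:
E_photon = KE_max + φ = 2.05 + 3.91 = 5.96 eV

Required wavelength:
λ = hc/E_photon = (6.626×10⁻³⁴)(3×10⁸) / (5.96 × 1.602×10⁻¹⁹)
λ = 208.03 nm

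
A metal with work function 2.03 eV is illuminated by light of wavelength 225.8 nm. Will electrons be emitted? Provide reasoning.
Yes

For photoemission, the photon energy must exceed the work function.

Photon energy: E = hc/λ = 5.4909 eV
Work function: φ = 2.03 eV

Since E_photon (5.4909 eV) > φ (2.03 eV), photoemission WILL occur.
The threshold wavelength is λ₀ = hc/φ = 610.8 nm.
Since 225.8 nm < 610.8 nm, the light has sufficient energy.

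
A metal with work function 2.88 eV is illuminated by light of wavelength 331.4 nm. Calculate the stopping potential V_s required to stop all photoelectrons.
0.8612 V

The stopping potential V_s satisfies: eV_s = KE_max

First, find KE_max using Einstein's equation:
E_photon = hc/λ = 3.7412 eV
KE_max = E_photon - φ = 3.7412 - 2.88 = 0.8612 eV

Since eV_s = KE_max:
V_s = KE_max/e = 0.8612 V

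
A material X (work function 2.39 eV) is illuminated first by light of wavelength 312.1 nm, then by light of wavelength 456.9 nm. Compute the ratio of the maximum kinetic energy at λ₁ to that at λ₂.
4.8906

Using Einstein's equation: KE_max = hc/λ - φ

For λ₁ = 312.1 nm:
E₁ = hc/λ₁ = 3.9726 eV
KE₁ = E₁ - φ = 3.9726 - 2.39 = 1.5826 eV

For λ₂ = 456.9 nm:
E₂ = hc/λ₂ = 2.7136 eV
KE₂ = E₂ - φ = 2.7136 - 2.39 = 0.3236 eV

Ratio: KE₁/KE₂ = 1.5826/0.3236 = 4.8906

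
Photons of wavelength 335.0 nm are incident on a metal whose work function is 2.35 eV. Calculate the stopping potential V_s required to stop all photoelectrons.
1.3510 V

The stopping potential V_s satisfies: eV_s = KE_max

First, find KE_max using Einstein's equation:
E_photon = hc/λ = 3.7010 eV
KE_max = E_photon - φ = 3.7010 - 2.35 = 1.3510 eV

Since eV_s = KE_max:
V_s = KE_max/e = 1.3510 V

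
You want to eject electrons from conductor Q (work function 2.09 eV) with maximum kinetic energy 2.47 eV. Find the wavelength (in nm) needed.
271.90 nm

From Einstein's equation: KE_max = hc/λ - φ

Rearranging for λ:
hc/λ = KE_max + φ
λ = hc/(KE_max + φ)

Required photon energy:
E_photon = KE_max + φ = 2.47 + 2.09 = 4.56 eV

Required wavelength:
λ = hc/E_photon = (6.626×10⁻³⁴)(3×10⁸) / (4.56 × 1.602×10⁻¹⁹)
λ = 271.90 nm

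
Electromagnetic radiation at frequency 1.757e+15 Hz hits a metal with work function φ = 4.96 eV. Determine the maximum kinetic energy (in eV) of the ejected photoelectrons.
2.3064 eV

Using Einstein's photoelectric equation: KE_max = hf - φ

First, calculate the photon energy:
E_photon = hf = (6.626×10⁻³⁴ J·s)(1.757e+15 Hz)
E_photon = 7.2664 eV

Then, the maximum kinetic energy:
KE_max = E_photon - φ = 7.2664 eV - 4.96 eV = 2.3064 eV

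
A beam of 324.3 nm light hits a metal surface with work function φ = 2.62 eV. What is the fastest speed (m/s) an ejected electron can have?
6.5055e+05 m/s

First, find the maximum kinetic energy:
E_photon = hc/λ = 3.8231 eV
KE_max = E_photon - φ = 3.8231 - 2.62 = 1.2031 eV

Convert to Joules: KE_max = 1.2031 × 1.602×10⁻¹⁹ J = 1.9276e-19 J

Then use KE = ½mv² to find velocity:
v = √(2·KE/m) = √(2 × 1.9276e-19 J / 9.109e-31 kg)
v = 6.5055e+05 m/s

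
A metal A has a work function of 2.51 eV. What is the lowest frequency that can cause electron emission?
6.0692e+14 Hz

The threshold frequency is when the photon energy equals the work function:
hf₀ = φ

Solving for f₀:
f₀ = φ/h = (2.51 eV × 1.602×10⁻¹⁹ J/eV) / (6.626×10⁻³⁴ J·s)
f₀ = 6.0692e+14 Hz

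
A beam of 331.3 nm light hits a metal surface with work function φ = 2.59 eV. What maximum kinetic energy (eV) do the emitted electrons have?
1.1524 eV

Using Einstein's photoelectric equation: KE_max = hf - φ = hc/λ - φ

First, calculate the photon energy:
E_photon = hc/λ = (6.626×10⁻³⁴ J·s)(3×10⁸ m/s) / (331.3×10⁻⁹ m)
E_photon = 3.7424 eV

Then, the maximum kinetic energy:
KE_max = E_photon - φ = 3.7424 eV - 2.59 eV = 1.1524 eV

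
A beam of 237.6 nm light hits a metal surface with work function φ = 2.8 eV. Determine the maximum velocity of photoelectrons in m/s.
9.2230e+05 m/s

First, find the maximum kinetic energy:
E_photon = hc/λ = 5.2182 eV
KE_max = E_photon - φ = 5.2182 - 2.8 = 2.4182 eV

Convert to Joules: KE_max = 2.4182 × 1.602×10⁻¹⁹ J = 3.8744e-19 J

Then use KE = ½mv² to find velocity:
v = √(2·KE/m) = √(2 × 3.8744e-19 J / 9.109e-31 kg)
v = 9.2230e+05 m/s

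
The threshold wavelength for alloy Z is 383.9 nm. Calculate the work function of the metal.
3.23 eV

At the threshold wavelength, photon energy equals work function:
φ = hc/λ₀

Calculating:
φ = (6.626×10⁻³⁴ J·s)(3×10⁸ m/s) / (383.9×10⁻⁹ m)
φ = 3.23 eV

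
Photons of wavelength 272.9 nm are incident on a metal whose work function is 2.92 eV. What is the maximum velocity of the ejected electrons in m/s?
7.5564e+05 m/s

First, find the maximum kinetic energy:
E_photon = hc/λ = 4.5432 eV
KE_max = E_photon - φ = 4.5432 - 2.92 = 1.6232 eV

Convert to Joules: KE_max = 1.6232 × 1.602×10⁻¹⁹ J = 2.6007e-19 J

Then use KE = ½mv² to find velocity:
v = √(2·KE/m) = √(2 × 2.6007e-19 J / 9.109e-31 kg)
v = 7.5564e+05 m/s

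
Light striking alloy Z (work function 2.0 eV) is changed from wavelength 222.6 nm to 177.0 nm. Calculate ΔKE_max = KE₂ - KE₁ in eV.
1.4349 eV

Using Einstein's equation: KE_max = hc/λ - φ

For λ₁ = 222.6 nm:
KE₁ = hc/λ₁ - φ = 5.5698 - 2.0 = 3.5698 eV

For λ₂ = 177.0 nm:
KE₂ = hc/λ₂ - φ = 7.0048 - 2.0 = 5.0048 eV

Change in KE:
ΔKE = KE₂ - KE₁ = 5.0048 - 3.5698 = 1.4349 eV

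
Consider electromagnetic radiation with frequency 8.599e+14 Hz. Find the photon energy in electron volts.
3.5563 eV

Using E = hf:

E = hf = (6.626×10⁻³⁴ J·s)(8.599e+14 Hz)
E = 3.5563 eV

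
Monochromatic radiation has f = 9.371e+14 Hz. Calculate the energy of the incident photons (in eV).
3.8755 eV

Using E = hf:

E = hf = (6.626×10⁻³⁴ J·s)(9.371e+14 Hz)
E = 3.8755 eV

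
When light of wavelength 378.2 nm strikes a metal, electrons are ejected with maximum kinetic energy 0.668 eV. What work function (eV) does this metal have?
2.61 eV

From Einstein's photoelectric equation: KE_max = hf - φ = hc/λ - φ

Rearranging for φ:
φ = hc/λ - KE_max

Calculate photon energy:
E_photon = hc/λ = 3.2783 eV

Therefore:
φ = 3.2783 - 0.668 = 2.61 eV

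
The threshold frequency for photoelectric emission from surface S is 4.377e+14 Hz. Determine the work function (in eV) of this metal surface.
1.81 eV

At the threshold frequency, photon energy equals work function:
φ = hf₀

Calculating:
φ = (6.626×10⁻³⁴ J·s)(4.377e+14 Hz)
φ = 1.81 eV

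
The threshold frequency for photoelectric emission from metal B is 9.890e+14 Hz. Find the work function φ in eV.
4.09 eV

At the threshold frequency, photon energy equals work function:
φ = hf₀

Calculating:
φ = (6.626×10⁻³⁴ J·s)(9.890e+14 Hz)
φ = 4.09 eV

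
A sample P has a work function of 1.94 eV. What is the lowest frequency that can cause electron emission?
4.6909e+14 Hz

The threshold frequency is when the photon energy equals the work function:
hf₀ = φ

Solving for f₀:
f₀ = φ/h = (1.94 eV × 1.602×10⁻¹⁹ J/eV) / (6.626×10⁻³⁴ J·s)
f₀ = 4.6909e+14 Hz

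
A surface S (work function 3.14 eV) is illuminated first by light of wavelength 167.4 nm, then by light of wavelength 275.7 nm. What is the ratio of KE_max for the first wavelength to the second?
3.1439

Using Einstein's equation: KE_max = hc/λ - φ

For λ₁ = 167.4 nm:
E₁ = hc/λ₁ = 7.4065 eV
KE₁ = E₁ - φ = 7.4065 - 3.14 = 4.2665 eV

For λ₂ = 275.7 nm:
E₂ = hc/λ₂ = 4.4971 eV
KE₂ = E₂ - φ = 4.4971 - 3.14 = 1.3571 eV

Ratio: KE₁/KE₂ = 4.2665/1.3571 = 3.1439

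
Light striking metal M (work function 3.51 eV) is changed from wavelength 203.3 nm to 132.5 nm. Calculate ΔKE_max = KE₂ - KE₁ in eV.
3.2587 eV

Using Einstein's equation: KE_max = hc/λ - φ

For λ₁ = 203.3 nm:
KE₁ = hc/λ₁ - φ = 6.0986 - 3.51 = 2.5886 eV

For λ₂ = 132.5 nm:
KE₂ = hc/λ₂ - φ = 9.3573 - 3.51 = 5.8473 eV

Change in KE:
ΔKE = KE₂ - KE₁ = 5.8473 - 2.5886 = 3.2587 eV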